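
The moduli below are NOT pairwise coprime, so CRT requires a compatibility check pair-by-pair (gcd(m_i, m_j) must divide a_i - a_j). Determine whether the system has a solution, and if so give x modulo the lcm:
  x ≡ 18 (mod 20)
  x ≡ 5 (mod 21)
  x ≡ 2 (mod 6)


Moduli 20, 21, 6 are not pairwise coprime, so CRT works modulo lcm(m_i) when all pairwise compatibility conditions hold.
Pairwise compatibility: gcd(m_i, m_j) must divide a_i - a_j for every pair.
Merge one congruence at a time:
  Start: x ≡ 18 (mod 20).
  Combine with x ≡ 5 (mod 21): gcd(20, 21) = 1; 5 - 18 = -13, which IS divisible by 1, so compatible.
    Write x = 18 + 20·t and substitute into x ≡ 5 (mod 21): 20·t ≡ 5 − 18 = -13 (mod 21).
    Reduce coefficients mod 21: 20·t ≡ 8 (mod 21).
    The inverse of 20 mod 21 is 20 (since 20·20 = 400 = 19·21 + 1), so t ≡ 20·8 = 160 ≡ 13 (mod 21).
    Then x = 18 + 20·13 = 278, valid modulo lcm(20, 21) = 420: x ≡ 278 (mod 420).
  Combine with x ≡ 2 (mod 6): gcd(420, 6) = 6; 2 - 278 = -276, which IS divisible by 6, so compatible.
    Write x = 278 + 420·t and substitute into x ≡ 2 (mod 6): 420·t ≡ 2 − 278 = -276 (mod 6).
    Divide the congruence (and modulus) by g = 6: 70·t ≡ -46 (mod 1).
    Modulo 1 every t works; take t = 0.
    Then x = 278 + 420·0 = 278, valid modulo lcm(420, 6) = 420: x ≡ 278 (mod 420).
Verify: 278 mod 20 = 18, 278 mod 21 = 5, 278 mod 6 = 2.

x ≡ 278 (mod 420).


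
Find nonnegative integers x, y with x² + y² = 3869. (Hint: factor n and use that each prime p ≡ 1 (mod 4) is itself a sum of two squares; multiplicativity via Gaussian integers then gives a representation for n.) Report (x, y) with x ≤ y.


Step 1: Factor n = 3869 = 53 · 73.
Step 2: Check the mod-4 condition on each prime factor: 53 ≡ 1 (mod 4), exponent 1; 73 ≡ 1 (mod 4), exponent 1.
All primes ≡ 3 (mod 4) appear to even exponent (or don't appear), so by the two-squares theorem n IS expressible as a sum of two squares.
Step 3: Build a representation. Here n = 53 · 73 is a product of primes ≡ 1 (mod 4). Each prime p ≡ 1 (mod 4) is itself a sum of two squares; find a² by testing p − a² for a perfect square:
  53: 53 − 1² = 52, 53 − 2² = 49 = 7² ⇒ 53 = 2² + 7².
  73: 73 − 1² = 72, 73 − 2² = 69, 73 − 3² = 64 = 8² ⇒ 73 = 3² + 8².
  Combine using the Brahmagupta–Fibonacci identity (a² + b²)(c² + d²) = (ac − bd)² + (ad + bc)² = (ac + bd)² + (ad − bc)²:
  53 · 73 = 3869: from (2² + 7²)(3² + 8²), take (2·3 − 7·8, 2·8 + 7·3) = (6 − 56, 16 + 21) = (-50, 37); dropping signs (only squares matter) gives (50, 37); check 50² + 37² = 2500 + 1369 = 3869 ✓.
Step 4: Order so x ≤ y and verify: 37² + 50² = 1369 + 2500 = 3869 = n. ✓

n = 3869 = 37² + 50² (one valid representation with x ≤ y).


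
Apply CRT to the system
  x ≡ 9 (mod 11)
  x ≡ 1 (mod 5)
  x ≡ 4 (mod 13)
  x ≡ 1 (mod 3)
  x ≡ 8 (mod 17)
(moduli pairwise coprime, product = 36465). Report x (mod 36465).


Product of moduli M = 11 · 5 · 13 · 3 · 17 = 36465.
Merge one congruence at a time:
  Start: x ≡ 9 (mod 11).
  Combine with x ≡ 1 (mod 5); new modulus lcm = 55.
    Write x = 9 + 11·t and substitute into x ≡ 1 (mod 5): 11·t ≡ 1 − 9 = -8 (mod 5).
    Reduce coefficients mod 5: 1·t ≡ 2 (mod 5).
    So t ≡ 2 (mod 5).
    Then x = 9 + 11·2 = 31, valid modulo lcm(11, 5) = 55: x ≡ 31 (mod 55).
  Combine with x ≡ 4 (mod 13); new modulus lcm = 715.
    Write x = 31 + 55·t and substitute into x ≡ 4 (mod 13): 55·t ≡ 4 − 31 = -27 (mod 13).
    Reduce coefficients mod 13: 3·t ≡ 12 (mod 13).
    The inverse of 3 mod 13 is 9 (since 3·9 = 27 = 2·13 + 1), so t ≡ 9·12 = 108 ≡ 4 (mod 13).
    Then x = 31 + 55·4 = 251, valid modulo lcm(55, 13) = 715: x ≡ 251 (mod 715).
  Combine with x ≡ 1 (mod 3); new modulus lcm = 2145.
    Write x = 251 + 715·t and substitute into x ≡ 1 (mod 3): 715·t ≡ 1 − 251 = -250 (mod 3).
    Reduce coefficients mod 3: 1·t ≡ 2 (mod 3).
    So t ≡ 2 (mod 3).
    Then x = 251 + 715·2 = 1681, valid modulo lcm(715, 3) = 2145: x ≡ 1681 (mod 2145).
  Combine with x ≡ 8 (mod 17); new modulus lcm = 36465.
    Write x = 1681 + 2145·t and substitute into x ≡ 8 (mod 17): 2145·t ≡ 8 − 1681 = -1673 (mod 17).
    Reduce coefficients mod 17: 3·t ≡ 10 (mod 17).
    The inverse of 3 mod 17 is 6 (since 3·6 = 18 = 1·17 + 1), so t ≡ 6·10 = 60 ≡ 9 (mod 17).
    Then x = 1681 + 2145·9 = 20986, valid modulo lcm(2145, 17) = 36465: x ≡ 20986 (mod 36465).
Verify against each original: 20986 mod 11 = 9, 20986 mod 5 = 1, 20986 mod 13 = 4, 20986 mod 3 = 1, 20986 mod 17 = 8.

x ≡ 20986 (mod 36465).


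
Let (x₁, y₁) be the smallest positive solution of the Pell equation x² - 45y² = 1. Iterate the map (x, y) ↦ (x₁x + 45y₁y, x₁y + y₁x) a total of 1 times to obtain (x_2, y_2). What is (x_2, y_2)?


Step 1: Find the fundamental solution (x₁, y₁) of x² - 45y² = 1.
  Expand √45 as a continued fraction. a₀ = ⌊√45⌋ = 6; iterate m_{k+1} = d_k·a_k − m_k, d_{k+1} = (45 − m_{k+1}²)/d_k, a_{k+1} = ⌊(a₀ + m_{k+1})/d_{k+1}⌋ (starting m₀ = 0, d₀ = 1), with convergents p_k = a_k·p_{k-1} + p_{k-2}, q_k = a_k·q_{k-1} + q_{k-2} (p₋₁ = 1, q₋₁ = 0):
  k = 0: a₀ = 6; p₀/q₀ = 6/1; p₀² − 45·q₀² = 36 − 45 = -9.
  k = 1: m = 6, d = 9, a = ⌊(6 + 6)/9⌋ = 1; p/q = (1·6 + 1)/(1·1 + 0) = 7/1; p² − 45·q² = 49 − 45 = 4.
  k = 2: m = 3, d = 4, a = ⌊(6 + 3)/4⌋ = 2; p/q = (2·7 + 6)/(2·1 + 1) = 20/3; p² − 45·q² = 400 − 405 = -5.
  k = 3: m = 5, d = 5, a = ⌊(6 + 5)/5⌋ = 2; p/q = (2·20 + 7)/(2·3 + 1) = 47/7; p² − 45·q² = 2209 − 2205 = 4.
  k = 4: m = 5, d = 4, a = ⌊(6 + 5)/4⌋ = 2; p/q = (2·47 + 20)/(2·7 + 3) = 114/17; p² − 45·q² = 12996 − 13005 = -9.
  k = 5: m = 3, d = 9, a = ⌊(6 + 3)/9⌋ = 1; p/q = (1·114 + 47)/(1·17 + 7) = 161/24; p² − 45·q² = 25921 − 25920 = 1.
  The first convergent with p² − 45·q² = 1 gives the fundamental solution (x₁, y₁) = (161, 24).
Step 2: Apply the recurrence (x_{n+1}, y_{n+1}) = (x₁x_n + 45y₁y_n, x₁y_n + y₁x_n) repeatedly.
  From (x_1, y_1) = (161, 24): x_2 = 161·161 + 45·24·24 = 51841; y_2 = 161·24 + 24·161 = 7728.
Step 3: Verify x_2² - 45·y_2² = 2687489281 - 2687489280 = 1 (should be 1). ✓

(x_1, y_1) = (161, 24); (x_2, y_2) = (51841, 7728).


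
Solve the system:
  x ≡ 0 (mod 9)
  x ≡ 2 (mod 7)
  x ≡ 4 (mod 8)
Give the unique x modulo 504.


Moduli 9, 7, 8 are pairwise coprime; by CRT there is a unique solution modulo M = 9 · 7 · 8 = 504.
Solve pairwise, accumulating the modulus:
  Start with x ≡ 0 (mod 9).
  Combine with x ≡ 2 (mod 7): since gcd(9, 7) = 1, we get a unique residue mod 63.
    Write x = 0 + 9·t and substitute into x ≡ 2 (mod 7): 9·t ≡ 2 − 0 = 2 (mod 7).
    Reduce coefficients mod 7: 2·t ≡ 2 (mod 7).
    The inverse of 2 mod 7 is 4 (since 2·4 = 8 = 1·7 + 1), so t ≡ 4·2 = 8 ≡ 1 (mod 7).
    Then x = 0 + 9·1 = 9, valid modulo lcm(9, 7) = 63: x ≡ 9 (mod 63).
  Combine with x ≡ 4 (mod 8): since gcd(63, 8) = 1, we get a unique residue mod 504.
    Write x = 9 + 63·t and substitute into x ≡ 4 (mod 8): 63·t ≡ 4 − 9 = -5 (mod 8).
    Reduce coefficients mod 8: 7·t ≡ 3 (mod 8).
    The inverse of 7 mod 8 is 7 (since 7·7 = 49 = 6·8 + 1), so t ≡ 7·3 = 21 ≡ 5 (mod 8).
    Then x = 9 + 63·5 = 324, valid modulo lcm(63, 8) = 504: x ≡ 324 (mod 504).
Verify: 324 mod 9 = 0 ✓, 324 mod 7 = 2 ✓, 324 mod 8 = 4 ✓.

x ≡ 324 (mod 504).


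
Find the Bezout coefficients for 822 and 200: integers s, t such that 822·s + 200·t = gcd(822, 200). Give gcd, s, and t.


Euclidean algorithm on (822, 200) — divide until remainder is 0:
  822 = 4 · 200 + 22
  200 = 9 · 22 + 2
  22 = 11 · 2 + 0
gcd(822, 200) = 2.
Track Bezout coefficients alongside the remainders: start with r₀ = 822 = a·1 + b·0 (s = 1, t = 0) and r₁ = 200 = a·0 + b·1 (s = 0, t = 1); each new remainder r_{k+1} = r_{k-1} − q_k·r_k inherits s_{k+1} = s_{k-1} − q_k·s_k, t_{k+1} = t_{k-1} − q_k·t_k, so r_k = a·s_k + b·t_k at every step:
  q = 4: r = 22, s = 1 − 4·0 = 1, t = 0 − 4·1 = -4  (check: 822·1 + 200·(-4) = 22)
  q = 9: r = 2, s = 0 − 9·1 = -9, t = 1 − 9·(-4) = 37  (check: 822·(-9) + 200·37 = 2)
The row with r = 2 (the gcd) gives the Bezout coefficients s = -9, t = 37.
Result: 822 · (-9) + 200 · (37) = 2.

gcd(822, 200) = 2; s = -9, t = 37 (check: 822·(-9) + 200·37 = 2).


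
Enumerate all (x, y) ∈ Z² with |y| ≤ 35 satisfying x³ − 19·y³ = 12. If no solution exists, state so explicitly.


The equation is x³ - 19y³ = 12. For fixed y, x³ = 19·y³ + 12, so a solution requires the RHS to be a perfect cube.
Strategy: iterate y from -35 to 35, compute RHS = 19·y³ + 12, and check whether it is a (positive or negative) perfect cube.
Check small values of y:
  y = 0: RHS = 12 is not a perfect cube.
  y = 1: RHS = 31 is not a perfect cube.
  y = -1: RHS = -7 is not a perfect cube.
  y = 2: RHS = 164 is not a perfect cube.
  y = -2: RHS = -140 is not a perfect cube.
  y = 3: RHS = 525 is not a perfect cube.
  y = -3: RHS = -501 is not a perfect cube.
Continuing the search up to |y| = 35 finds no solutions either.
No (x, y) in the scanned range satisfies the equation.

No integer solutions with |y| ≤ 35.


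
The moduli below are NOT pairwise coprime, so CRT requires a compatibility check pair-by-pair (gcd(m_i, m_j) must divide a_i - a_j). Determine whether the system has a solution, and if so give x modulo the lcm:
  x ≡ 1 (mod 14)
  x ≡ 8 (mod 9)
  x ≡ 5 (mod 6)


Moduli 14, 9, 6 are not pairwise coprime, so CRT works modulo lcm(m_i) when all pairwise compatibility conditions hold.
Pairwise compatibility: gcd(m_i, m_j) must divide a_i - a_j for every pair.
Merge one congruence at a time:
  Start: x ≡ 1 (mod 14).
  Combine with x ≡ 8 (mod 9): gcd(14, 9) = 1; 8 - 1 = 7, which IS divisible by 1, so compatible.
    Write x = 1 + 14·t and substitute into x ≡ 8 (mod 9): 14·t ≡ 8 − 1 = 7 (mod 9).
    Reduce coefficients mod 9: 5·t ≡ 7 (mod 9).
    The inverse of 5 mod 9 is 2 (since 5·2 = 10 = 1·9 + 1), so t ≡ 2·7 = 14 ≡ 5 (mod 9).
    Then x = 1 + 14·5 = 71, valid modulo lcm(14, 9) = 126: x ≡ 71 (mod 126).
  Combine with x ≡ 5 (mod 6): gcd(126, 6) = 6; 5 - 71 = -66, which IS divisible by 6, so compatible.
    Write x = 71 + 126·t and substitute into x ≡ 5 (mod 6): 126·t ≡ 5 − 71 = -66 (mod 6).
    Divide the congruence (and modulus) by g = 6: 21·t ≡ -11 (mod 1).
    Modulo 1 every t works; take t = 0.
    Then x = 71 + 126·0 = 71, valid modulo lcm(126, 6) = 126: x ≡ 71 (mod 126).
Verify: 71 mod 14 = 1, 71 mod 9 = 8, 71 mod 6 = 5.

x ≡ 71 (mod 126).


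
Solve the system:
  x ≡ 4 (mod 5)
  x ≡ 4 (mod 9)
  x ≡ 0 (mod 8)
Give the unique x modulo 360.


Moduli 5, 9, 8 are pairwise coprime; by CRT there is a unique solution modulo M = 5 · 9 · 8 = 360.
Solve pairwise, accumulating the modulus:
  Start with x ≡ 4 (mod 5).
  Combine with x ≡ 4 (mod 9): since gcd(5, 9) = 1, we get a unique residue mod 45.
    Write x = 4 + 5·t and substitute into x ≡ 4 (mod 9): 5·t ≡ 4 − 4 = 0 (mod 9).
    The inverse of 5 mod 9 is 2 (since 5·2 = 10 = 1·9 + 1), so t ≡ 2·0 = 0 ≡ 0 (mod 9).
    Then x = 4 + 5·0 = 4, valid modulo lcm(5, 9) = 45: x ≡ 4 (mod 45).
  Combine with x ≡ 0 (mod 8): since gcd(45, 8) = 1, we get a unique residue mod 360.
    Write x = 4 + 45·t and substitute into x ≡ 0 (mod 8): 45·t ≡ 0 − 4 = -4 (mod 8).
    Reduce coefficients mod 8: 5·t ≡ 4 (mod 8).
    The inverse of 5 mod 8 is 5 (since 5·5 = 25 = 3·8 + 1), so t ≡ 5·4 = 20 ≡ 4 (mod 8).
    Then x = 4 + 45·4 = 184, valid modulo lcm(45, 8) = 360: x ≡ 184 (mod 360).
Verify: 184 mod 5 = 4 ✓, 184 mod 9 = 4 ✓, 184 mod 8 = 0 ✓.

x ≡ 184 (mod 360).


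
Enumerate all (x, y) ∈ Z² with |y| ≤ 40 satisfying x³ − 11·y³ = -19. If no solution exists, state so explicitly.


The equation is x³ - 11y³ = -19. For fixed y, x³ = 11·y³ − 19, so a solution requires the RHS to be a perfect cube.
Strategy: iterate y from -40 to 40, compute RHS = 11·y³ − 19, and check whether it is a (positive or negative) perfect cube.
Check small values of y:
  y = 0: RHS = -19 is not a perfect cube.
  y = 1: RHS = -8 = (-2)³ ⇒ x = -2 works.
  y = -1: RHS = -30 is not a perfect cube.
  y = 2: RHS = 69 is not a perfect cube.
  y = -2: RHS = -107 is not a perfect cube.
  y = 3: RHS = 278 is not a perfect cube.
  y = -3: RHS = -316 is not a perfect cube.
Continuing, at y = 9: RHS = 8000 = (20)³ ⇒ x = 20 works.
Searching the remaining y in |y| ≤ 40 finds no further solutions.
Collected solutions: (-2, 1), (20, 9).

Solutions (with |y| ≤ 40): (-2, 1), (20, 9).


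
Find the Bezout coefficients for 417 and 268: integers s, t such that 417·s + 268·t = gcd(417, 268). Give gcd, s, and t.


Euclidean algorithm on (417, 268) — divide until remainder is 0:
  417 = 1 · 268 + 149
  268 = 1 · 149 + 119
  149 = 1 · 119 + 30
  119 = 3 · 30 + 29
  30 = 1 · 29 + 1
  29 = 29 · 1 + 0
gcd(417, 268) = 1.
Track Bezout coefficients alongside the remainders: start with r₀ = 417 = a·1 + b·0 (s = 1, t = 0) and r₁ = 268 = a·0 + b·1 (s = 0, t = 1); each new remainder r_{k+1} = r_{k-1} − q_k·r_k inherits s_{k+1} = s_{k-1} − q_k·s_k, t_{k+1} = t_{k-1} − q_k·t_k, so r_k = a·s_k + b·t_k at every step:
  q = 1: r = 149, s = 1 − 1·0 = 1, t = 0 − 1·1 = -1  (check: 417·1 + 268·(-1) = 149)
  q = 1: r = 119, s = 0 − 1·1 = -1, t = 1 − 1·(-1) = 2  (check: 417·(-1) + 268·2 = 119)
  q = 1: r = 30, s = 1 − 1·(-1) = 2, t = -1 − 1·2 = -3  (check: 417·2 + 268·(-3) = 30)
  q = 3: r = 29, s = -1 − 3·2 = -7, t = 2 − 3·(-3) = 11  (check: 417·(-7) + 268·11 = 29)
  q = 1: r = 1, s = 2 − 1·(-7) = 9, t = -3 − 1·11 = -14  (check: 417·9 + 268·(-14) = 1)
The row with r = 1 (the gcd) gives the Bezout coefficients s = 9, t = -14.
Result: 417 · (9) + 268 · (-14) = 1.

gcd(417, 268) = 1; s = 9, t = -14 (check: 417·9 + 268·(-14) = 1).


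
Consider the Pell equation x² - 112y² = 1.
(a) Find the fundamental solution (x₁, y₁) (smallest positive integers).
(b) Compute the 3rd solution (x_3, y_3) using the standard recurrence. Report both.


Step 1: Find the fundamental solution (x₁, y₁) of x² - 112y² = 1.
  Expand √112 as a continued fraction. a₀ = ⌊√112⌋ = 10; iterate m_{k+1} = d_k·a_k − m_k, d_{k+1} = (112 − m_{k+1}²)/d_k, a_{k+1} = ⌊(a₀ + m_{k+1})/d_{k+1}⌋ (starting m₀ = 0, d₀ = 1), with convergents p_k = a_k·p_{k-1} + p_{k-2}, q_k = a_k·q_{k-1} + q_{k-2} (p₋₁ = 1, q₋₁ = 0):
  k = 0: a₀ = 10; p₀/q₀ = 10/1; p₀² − 112·q₀² = 100 − 112 = -12.
  k = 1: m = 10, d = 12, a = ⌊(10 + 10)/12⌋ = 1; p/q = (1·10 + 1)/(1·1 + 0) = 11/1; p² − 112·q² = 121 − 112 = 9.
  k = 2: m = 2, d = 9, a = ⌊(10 + 2)/9⌋ = 1; p/q = (1·11 + 10)/(1·1 + 1) = 21/2; p² − 112·q² = 441 − 448 = -7.
  k = 3: m = 7, d = 7, a = ⌊(10 + 7)/7⌋ = 2; p/q = (2·21 + 11)/(2·2 + 1) = 53/5; p² − 112·q² = 2809 − 2800 = 9.
  k = 4: m = 7, d = 9, a = ⌊(10 + 7)/9⌋ = 1; p/q = (1·53 + 21)/(1·5 + 2) = 74/7; p² − 112·q² = 5476 − 5488 = -12.
  k = 5: m = 2, d = 12, a = ⌊(10 + 2)/12⌋ = 1; p/q = (1·74 + 53)/(1·7 + 5) = 127/12; p² − 112·q² = 16129 − 16128 = 1.
  The first convergent with p² − 112·q² = 1 gives the fundamental solution (x₁, y₁) = (127, 12).
Step 2: Apply the recurrence (x_{n+1}, y_{n+1}) = (x₁x_n + 112y₁y_n, x₁y_n + y₁x_n) repeatedly.
  From (x_1, y_1) = (127, 12): x_2 = 127·127 + 112·12·12 = 32257; y_2 = 127·12 + 12·127 = 3048.
  From (x_2, y_2) = (32257, 3048): x_3 = 127·32257 + 112·12·3048 = 8193151; y_3 = 127·3048 + 12·32257 = 774180.
Step 3: Verify x_3² - 112·y_3² = 67127723308801 - 67127723308800 = 1 (should be 1). ✓

(x_1, y_1) = (127, 12); (x_3, y_3) = (8193151, 774180).


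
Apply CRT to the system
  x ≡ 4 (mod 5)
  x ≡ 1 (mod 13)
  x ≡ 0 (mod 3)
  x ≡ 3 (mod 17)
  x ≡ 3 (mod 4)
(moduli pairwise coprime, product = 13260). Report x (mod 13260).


Product of moduli M = 5 · 13 · 3 · 17 · 4 = 13260.
Merge one congruence at a time:
  Start: x ≡ 4 (mod 5).
  Combine with x ≡ 1 (mod 13); new modulus lcm = 65.
    Write x = 4 + 5·t and substitute into x ≡ 1 (mod 13): 5·t ≡ 1 − 4 = -3 (mod 13).
    Reduce coefficients mod 13: 5·t ≡ 10 (mod 13).
    The inverse of 5 mod 13 is 8 (since 5·8 = 40 = 3·13 + 1), so t ≡ 8·10 = 80 ≡ 2 (mod 13).
    Then x = 4 + 5·2 = 14, valid modulo lcm(5, 13) = 65: x ≡ 14 (mod 65).
  Combine with x ≡ 0 (mod 3); new modulus lcm = 195.
    Write x = 14 + 65·t and substitute into x ≡ 0 (mod 3): 65·t ≡ 0 − 14 = -14 (mod 3).
    Reduce coefficients mod 3: 2·t ≡ 1 (mod 3).
    The inverse of 2 mod 3 is 2 (since 2·2 = 4 = 1·3 + 1), so t ≡ 2·1 = 2 ≡ 2 (mod 3).
    Then x = 14 + 65·2 = 144, valid modulo lcm(65, 3) = 195: x ≡ 144 (mod 195).
  Combine with x ≡ 3 (mod 17); new modulus lcm = 3315.
    Write x = 144 + 195·t and substitute into x ≡ 3 (mod 17): 195·t ≡ 3 − 144 = -141 (mod 17).
    Reduce coefficients mod 17: 8·t ≡ 12 (mod 17).
    The inverse of 8 mod 17 is 15 (since 8·15 = 120 = 7·17 + 1), so t ≡ 15·12 = 180 ≡ 10 (mod 17).
    Then x = 144 + 195·10 = 2094, valid modulo lcm(195, 17) = 3315: x ≡ 2094 (mod 3315).
  Combine with x ≡ 3 (mod 4); new modulus lcm = 13260.
    Write x = 2094 + 3315·t and substitute into x ≡ 3 (mod 4): 3315·t ≡ 3 − 2094 = -2091 (mod 4).
    Reduce coefficients mod 4: 3·t ≡ 1 (mod 4).
    The inverse of 3 mod 4 is 3 (since 3·3 = 9 = 2·4 + 1), so t ≡ 3·1 = 3 ≡ 3 (mod 4).
    Then x = 2094 + 3315·3 = 12039, valid modulo lcm(3315, 4) = 13260: x ≡ 12039 (mod 13260).
Verify against each original: 12039 mod 5 = 4, 12039 mod 13 = 1, 12039 mod 3 = 0, 12039 mod 17 = 3, 12039 mod 4 = 3.

x ≡ 12039 (mod 13260).


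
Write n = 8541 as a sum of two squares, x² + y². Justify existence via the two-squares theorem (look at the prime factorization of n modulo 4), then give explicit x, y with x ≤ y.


Step 1: Factor n = 8541 = 3^2 · 13 · 73.
Step 2: Check the mod-4 condition on each prime factor: 3 ≡ 3 (mod 4), exponent 2 (must be even); 13 ≡ 1 (mod 4), exponent 1; 73 ≡ 1 (mod 4), exponent 1.
All primes ≡ 3 (mod 4) appear to even exponent (or don't appear), so by the two-squares theorem n IS expressible as a sum of two squares.
Step 3: Build a representation. Group n = k² · m with k = 3 and m = 13 · 73 = 949 (a product of primes ≡ 1 (mod 4)); a representation of m scales to one of n via (k·x)² + (k·y)² = k²(x² + y²). Each prime p ≡ 1 (mod 4) is itself a sum of two squares; find a² by testing p − a² for a perfect square:
  13: 13 − 1² = 12, 13 − 2² = 9 = 3² ⇒ 13 = 2² + 3².
  73: 73 − 1² = 72, 73 − 2² = 69, 73 − 3² = 64 = 8² ⇒ 73 = 3² + 8².
  Combine using the Brahmagupta–Fibonacci identity (a² + b²)(c² + d²) = (ac − bd)² + (ad + bc)² = (ac + bd)² + (ad − bc)²:
  13 · 73 = 949: from (2² + 3²)(3² + 8²), take (2·3 − 3·8, 2·8 + 3·3) = (6 − 24, 16 + 9) = (-18, 25); dropping signs (only squares matter) gives (18, 25); check 18² + 25² = 324 + 625 = 949 ✓.
  Scale by k = 3: (3·18, 3·25) = (54, 75).
Step 4: Order so x ≤ y and verify: 54² + 75² = 2916 + 5625 = 8541 = n. ✓

n = 8541 = 54² + 75² (one valid representation with x ≤ y).


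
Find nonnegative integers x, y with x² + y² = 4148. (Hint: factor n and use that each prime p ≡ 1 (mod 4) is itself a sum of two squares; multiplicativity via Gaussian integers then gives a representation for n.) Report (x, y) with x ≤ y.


Step 1: Factor n = 4148 = 2^2 · 17 · 61.
Step 2: Check the mod-4 condition on each prime factor: 2 = 2 (special); 17 ≡ 1 (mod 4), exponent 1; 61 ≡ 1 (mod 4), exponent 1.
All primes ≡ 3 (mod 4) appear to even exponent (or don't appear), so by the two-squares theorem n IS expressible as a sum of two squares.
Step 3: Build a representation. Group n = k² · m with k = 2 and m = 17 · 61 = 1037 (a product of primes ≡ 1 (mod 4)); a representation of m scales to one of n via (k·x)² + (k·y)² = k²(x² + y²). Each prime p ≡ 1 (mod 4) is itself a sum of two squares; find a² by testing p − a² for a perfect square:
  17: 17 − 1² = 16 = 4² ⇒ 17 = 1² + 4².
  61: 61 − 1² = 60, 61 − 2² = 57, 61 − 3² = 52, 61 − 4² = 45, 61 − 5² = 36 = 6² ⇒ 61 = 5² + 6².
  Combine using the Brahmagupta–Fibonacci identity (a² + b²)(c² + d²) = (ac − bd)² + (ad + bc)² = (ac + bd)² + (ad − bc)²:
  17 · 61 = 1037: from (1² + 4²)(5² + 6²), take (1·5 − 4·6, 1·6 + 4·5) = (5 − 24, 6 + 20) = (-19, 26); dropping signs (only squares matter) gives (19, 26); check 19² + 26² = 361 + 676 = 1037 ✓.
  Scale by k = 2: (2·19, 2·26) = (38, 52).
Step 4: Order so x ≤ y and verify: 38² + 52² = 1444 + 2704 = 4148 = n. ✓

n = 4148 = 38² + 52² (one valid representation with x ≤ y).


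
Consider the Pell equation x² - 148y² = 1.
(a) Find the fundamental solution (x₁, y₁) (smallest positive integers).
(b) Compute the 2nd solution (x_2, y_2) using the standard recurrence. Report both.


Step 1: Find the fundamental solution (x₁, y₁) of x² - 148y² = 1.
  Expand √148 as a continued fraction. a₀ = ⌊√148⌋ = 12; iterate m_{k+1} = d_k·a_k − m_k, d_{k+1} = (148 − m_{k+1}²)/d_k, a_{k+1} = ⌊(a₀ + m_{k+1})/d_{k+1}⌋ (starting m₀ = 0, d₀ = 1), with convergents p_k = a_k·p_{k-1} + p_{k-2}, q_k = a_k·q_{k-1} + q_{k-2} (p₋₁ = 1, q₋₁ = 0):
  k = 0: a₀ = 12; p₀/q₀ = 12/1; p₀² − 148·q₀² = 144 − 148 = -4.
  k = 1: m = 12, d = 4, a = ⌊(12 + 12)/4⌋ = 6; p/q = (6·12 + 1)/(6·1 + 0) = 73/6; p² − 148·q² = 5329 − 5328 = 1.
  The first convergent with p² − 148·q² = 1 gives the fundamental solution (x₁, y₁) = (73, 6).
Step 2: Apply the recurrence (x_{n+1}, y_{n+1}) = (x₁x_n + 148y₁y_n, x₁y_n + y₁x_n) repeatedly.
  From (x_1, y_1) = (73, 6): x_2 = 73·73 + 148·6·6 = 10657; y_2 = 73·6 + 6·73 = 876.
Step 3: Verify x_2² - 148·y_2² = 113571649 - 113571648 = 1 (should be 1). ✓

(x_1, y_1) = (73, 6); (x_2, y_2) = (10657, 876).


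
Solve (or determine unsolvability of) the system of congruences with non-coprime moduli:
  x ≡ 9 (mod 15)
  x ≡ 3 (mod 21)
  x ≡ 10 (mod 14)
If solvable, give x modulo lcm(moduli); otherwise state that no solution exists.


Moduli 15, 21, 14 are not pairwise coprime, so CRT works modulo lcm(m_i) when all pairwise compatibility conditions hold.
Pairwise compatibility: gcd(m_i, m_j) must divide a_i - a_j for every pair.
Merge one congruence at a time:
  Start: x ≡ 9 (mod 15).
  Combine with x ≡ 3 (mod 21): gcd(15, 21) = 3; 3 - 9 = -6, which IS divisible by 3, so compatible.
    Write x = 9 + 15·t and substitute into x ≡ 3 (mod 21): 15·t ≡ 3 − 9 = -6 (mod 21).
    Divide the congruence (and modulus) by g = 3: 5·t ≡ -2 (mod 7).
    Reduce coefficients mod 7: 5·t ≡ 5 (mod 7).
    The inverse of 5 mod 7 is 3 (since 5·3 = 15 = 2·7 + 1), so t ≡ 3·5 = 15 ≡ 1 (mod 7).
    Then x = 9 + 15·1 = 24, valid modulo lcm(15, 21) = 105: x ≡ 24 (mod 105).
  Combine with x ≡ 10 (mod 14): gcd(105, 14) = 7; 10 - 24 = -14, which IS divisible by 7, so compatible.
    Write x = 24 + 105·t and substitute into x ≡ 10 (mod 14): 105·t ≡ 10 − 24 = -14 (mod 14).
    Divide the congruence (and modulus) by g = 7: 15·t ≡ -2 (mod 2).
    Reduce coefficients mod 2: 1·t ≡ 0 (mod 2).
    So t ≡ 0 (mod 2).
    Then x = 24 + 105·0 = 24, valid modulo lcm(105, 14) = 210: x ≡ 24 (mod 210).
Verify: 24 mod 15 = 9, 24 mod 21 = 3, 24 mod 14 = 10.

x ≡ 24 (mod 210).


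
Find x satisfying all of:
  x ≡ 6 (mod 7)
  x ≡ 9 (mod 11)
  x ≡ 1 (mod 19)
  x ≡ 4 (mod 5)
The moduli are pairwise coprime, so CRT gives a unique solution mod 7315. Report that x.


Product of moduli M = 7 · 11 · 19 · 5 = 7315.
Merge one congruence at a time:
  Start: x ≡ 6 (mod 7).
  Combine with x ≡ 9 (mod 11); new modulus lcm = 77.
    Write x = 6 + 7·t and substitute into x ≡ 9 (mod 11): 7·t ≡ 9 − 6 = 3 (mod 11).
    The inverse of 7 mod 11 is 8 (since 7·8 = 56 = 5·11 + 1), so t ≡ 8·3 = 24 ≡ 2 (mod 11).
    Then x = 6 + 7·2 = 20, valid modulo lcm(7, 11) = 77: x ≡ 20 (mod 77).
  Combine with x ≡ 1 (mod 19); new modulus lcm = 1463.
    Write x = 20 + 77·t and substitute into x ≡ 1 (mod 19): 77·t ≡ 1 − 20 = -19 (mod 19).
    Reduce coefficients mod 19: 1·t ≡ 0 (mod 19).
    So t ≡ 0 (mod 19).
    Then x = 20 + 77·0 = 20, valid modulo lcm(77, 19) = 1463: x ≡ 20 (mod 1463).
  Combine with x ≡ 4 (mod 5); new modulus lcm = 7315.
    Write x = 20 + 1463·t and substitute into x ≡ 4 (mod 5): 1463·t ≡ 4 − 20 = -16 (mod 5).
    Reduce coefficients mod 5: 3·t ≡ 4 (mod 5).
    The inverse of 3 mod 5 is 2 (since 3·2 = 6 = 1·5 + 1), so t ≡ 2·4 = 8 ≡ 3 (mod 5).
    Then x = 20 + 1463·3 = 4409, valid modulo lcm(1463, 5) = 7315: x ≡ 4409 (mod 7315).
Verify against each original: 4409 mod 7 = 6, 4409 mod 11 = 9, 4409 mod 19 = 1, 4409 mod 5 = 4.

x ≡ 4409 (mod 7315).


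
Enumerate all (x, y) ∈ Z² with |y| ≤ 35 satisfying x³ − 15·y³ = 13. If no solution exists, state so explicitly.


The equation is x³ - 15y³ = 13. For fixed y, x³ = 15·y³ + 13, so a solution requires the RHS to be a perfect cube.
Strategy: iterate y from -35 to 35, compute RHS = 15·y³ + 13, and check whether it is a (positive or negative) perfect cube.
Check small values of y:
  y = 0: RHS = 13 is not a perfect cube.
  y = 1: RHS = 28 is not a perfect cube.
  y = -1: RHS = -2 is not a perfect cube.
  y = 2: RHS = 133 is not a perfect cube.
  y = -2: RHS = -107 is not a perfect cube.
  y = 3: RHS = 418 is not a perfect cube.
  y = -3: RHS = -392 is not a perfect cube.
Continuing the search up to |y| = 35 finds no solutions either.
No (x, y) in the scanned range satisfies the equation.

No integer solutions with |y| ≤ 35.


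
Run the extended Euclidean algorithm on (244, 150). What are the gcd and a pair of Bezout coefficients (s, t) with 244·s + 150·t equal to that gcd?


Euclidean algorithm on (244, 150) — divide until remainder is 0:
  244 = 1 · 150 + 94
  150 = 1 · 94 + 56
  94 = 1 · 56 + 38
  56 = 1 · 38 + 18
  38 = 2 · 18 + 2
  18 = 9 · 2 + 0
gcd(244, 150) = 2.
Track Bezout coefficients alongside the remainders: start with r₀ = 244 = a·1 + b·0 (s = 1, t = 0) and r₁ = 150 = a·0 + b·1 (s = 0, t = 1); each new remainder r_{k+1} = r_{k-1} − q_k·r_k inherits s_{k+1} = s_{k-1} − q_k·s_k, t_{k+1} = t_{k-1} − q_k·t_k, so r_k = a·s_k + b·t_k at every step:
  q = 1: r = 94, s = 1 − 1·0 = 1, t = 0 − 1·1 = -1  (check: 244·1 + 150·(-1) = 94)
  q = 1: r = 56, s = 0 − 1·1 = -1, t = 1 − 1·(-1) = 2  (check: 244·(-1) + 150·2 = 56)
  q = 1: r = 38, s = 1 − 1·(-1) = 2, t = -1 − 1·2 = -3  (check: 244·2 + 150·(-3) = 38)
  q = 1: r = 18, s = -1 − 1·2 = -3, t = 2 − 1·(-3) = 5  (check: 244·(-3) + 150·5 = 18)
  q = 2: r = 2, s = 2 − 2·(-3) = 8, t = -3 − 2·5 = -13  (check: 244·8 + 150·(-13) = 2)
The row with r = 2 (the gcd) gives the Bezout coefficients s = 8, t = -13.
Result: 244 · (8) + 150 · (-13) = 2.

gcd(244, 150) = 2; s = 8, t = -13 (check: 244·8 + 150·(-13) = 2).


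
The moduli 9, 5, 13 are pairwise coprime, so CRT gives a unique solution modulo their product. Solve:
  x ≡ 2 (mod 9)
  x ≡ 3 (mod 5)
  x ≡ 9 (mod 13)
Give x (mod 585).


Moduli 9, 5, 13 are pairwise coprime; by CRT there is a unique solution modulo M = 9 · 5 · 13 = 585.
Solve pairwise, accumulating the modulus:
  Start with x ≡ 2 (mod 9).
  Combine with x ≡ 3 (mod 5): since gcd(9, 5) = 1, we get a unique residue mod 45.
    Write x = 2 + 9·t and substitute into x ≡ 3 (mod 5): 9·t ≡ 3 − 2 = 1 (mod 5).
    Reduce coefficients mod 5: 4·t ≡ 1 (mod 5).
    The inverse of 4 mod 5 is 4 (since 4·4 = 16 = 3·5 + 1), so t ≡ 4·1 = 4 ≡ 4 (mod 5).
    Then x = 2 + 9·4 = 38, valid modulo lcm(9, 5) = 45: x ≡ 38 (mod 45).
  Combine with x ≡ 9 (mod 13): since gcd(45, 13) = 1, we get a unique residue mod 585.
    Write x = 38 + 45·t and substitute into x ≡ 9 (mod 13): 45·t ≡ 9 − 38 = -29 (mod 13).
    Reduce coefficients mod 13: 6·t ≡ 10 (mod 13).
    The inverse of 6 mod 13 is 11 (since 6·11 = 66 = 5·13 + 1), so t ≡ 11·10 = 110 ≡ 6 (mod 13).
    Then x = 38 + 45·6 = 308, valid modulo lcm(45, 13) = 585: x ≡ 308 (mod 585).
Verify: 308 mod 9 = 2 ✓, 308 mod 5 = 3 ✓, 308 mod 13 = 9 ✓.

x ≡ 308 (mod 585).


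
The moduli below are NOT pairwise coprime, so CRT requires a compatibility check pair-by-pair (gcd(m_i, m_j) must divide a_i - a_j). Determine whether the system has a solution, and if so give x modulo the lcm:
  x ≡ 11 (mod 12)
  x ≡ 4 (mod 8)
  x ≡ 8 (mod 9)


Moduli 12, 8, 9 are not pairwise coprime, so CRT works modulo lcm(m_i) when all pairwise compatibility conditions hold.
Pairwise compatibility: gcd(m_i, m_j) must divide a_i - a_j for every pair.
Merge one congruence at a time:
  Start: x ≡ 11 (mod 12).
  Combine with x ≡ 4 (mod 8): gcd(12, 8) = 4, and 4 - 11 = -7 is NOT divisible by 4.
    ⇒ system is inconsistent (no integer solution).

No solution (the system is inconsistent).


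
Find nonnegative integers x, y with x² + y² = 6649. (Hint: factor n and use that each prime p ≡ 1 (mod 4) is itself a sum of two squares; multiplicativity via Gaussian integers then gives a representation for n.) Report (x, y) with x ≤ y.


Step 1: Factor n = 6649 = 61 · 109.
Step 2: Check the mod-4 condition on each prime factor: 61 ≡ 1 (mod 4), exponent 1; 109 ≡ 1 (mod 4), exponent 1.
All primes ≡ 3 (mod 4) appear to even exponent (or don't appear), so by the two-squares theorem n IS expressible as a sum of two squares.
Step 3: Build a representation. Here n = 61 · 109 is a product of primes ≡ 1 (mod 4). Each prime p ≡ 1 (mod 4) is itself a sum of two squares; find a² by testing p − a² for a perfect square:
  61: 61 − 1² = 60, 61 − 2² = 57, 61 − 3² = 52, 61 − 4² = 45, 61 − 5² = 36 = 6² ⇒ 61 = 5² + 6².
  109: 109 − 1² = 108, 109 − 2² = 105, 109 − 3² = 100 = 10² ⇒ 109 = 3² + 10².
  Combine using the Brahmagupta–Fibonacci identity (a² + b²)(c² + d²) = (ac − bd)² + (ad + bc)² = (ac + bd)² + (ad − bc)²:
  61 · 109 = 6649: from (5² + 6²)(3² + 10²), take (5·3 − 6·10, 5·10 + 6·3) = (15 − 60, 50 + 18) = (-45, 68); dropping signs (only squares matter) gives (45, 68); check 45² + 68² = 2025 + 4624 = 6649 ✓.
Step 4: Order so x ≤ y and verify: 45² + 68² = 2025 + 4624 = 6649 = n. ✓

n = 6649 = 45² + 68² (one valid representation with x ≤ y).


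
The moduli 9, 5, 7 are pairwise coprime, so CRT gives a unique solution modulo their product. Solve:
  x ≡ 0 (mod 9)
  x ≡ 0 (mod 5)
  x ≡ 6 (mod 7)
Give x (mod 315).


Moduli 9, 5, 7 are pairwise coprime; by CRT there is a unique solution modulo M = 9 · 5 · 7 = 315.
Solve pairwise, accumulating the modulus:
  Start with x ≡ 0 (mod 9).
  Combine with x ≡ 0 (mod 5): since gcd(9, 5) = 1, we get a unique residue mod 45.
    Write x = 0 + 9·t and substitute into x ≡ 0 (mod 5): 9·t ≡ 0 − 0 = 0 (mod 5).
    Reduce coefficients mod 5: 4·t ≡ 0 (mod 5).
    The inverse of 4 mod 5 is 4 (since 4·4 = 16 = 3·5 + 1), so t ≡ 4·0 = 0 ≡ 0 (mod 5).
    Then x = 0 + 9·0 = 0, valid modulo lcm(9, 5) = 45: x ≡ 0 (mod 45).
  Combine with x ≡ 6 (mod 7): since gcd(45, 7) = 1, we get a unique residue mod 315.
    Write x = 0 + 45·t and substitute into x ≡ 6 (mod 7): 45·t ≡ 6 − 0 = 6 (mod 7).
    Reduce coefficients mod 7: 3·t ≡ 6 (mod 7).
    The inverse of 3 mod 7 is 5 (since 3·5 = 15 = 2·7 + 1), so t ≡ 5·6 = 30 ≡ 2 (mod 7).
    Then x = 0 + 45·2 = 90, valid modulo lcm(45, 7) = 315: x ≡ 90 (mod 315).
Verify: 90 mod 9 = 0 ✓, 90 mod 5 = 0 ✓, 90 mod 7 = 6 ✓.

x ≡ 90 (mod 315).


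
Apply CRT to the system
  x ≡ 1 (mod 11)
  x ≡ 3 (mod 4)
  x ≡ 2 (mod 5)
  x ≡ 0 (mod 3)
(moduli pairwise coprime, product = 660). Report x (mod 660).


Product of moduli M = 11 · 4 · 5 · 3 = 660.
Merge one congruence at a time:
  Start: x ≡ 1 (mod 11).
  Combine with x ≡ 3 (mod 4); new modulus lcm = 44.
    Write x = 1 + 11·t and substitute into x ≡ 3 (mod 4): 11·t ≡ 3 − 1 = 2 (mod 4).
    Reduce coefficients mod 4: 3·t ≡ 2 (mod 4).
    The inverse of 3 mod 4 is 3 (since 3·3 = 9 = 2·4 + 1), so t ≡ 3·2 = 6 ≡ 2 (mod 4).
    Then x = 1 + 11·2 = 23, valid modulo lcm(11, 4) = 44: x ≡ 23 (mod 44).
  Combine with x ≡ 2 (mod 5); new modulus lcm = 220.
    Write x = 23 + 44·t and substitute into x ≡ 2 (mod 5): 44·t ≡ 2 − 23 = -21 (mod 5).
    Reduce coefficients mod 5: 4·t ≡ 4 (mod 5).
    The inverse of 4 mod 5 is 4 (since 4·4 = 16 = 3·5 + 1), so t ≡ 4·4 = 16 ≡ 1 (mod 5).
    Then x = 23 + 44·1 = 67, valid modulo lcm(44, 5) = 220: x ≡ 67 (mod 220).
  Combine with x ≡ 0 (mod 3); new modulus lcm = 660.
    Write x = 67 + 220·t and substitute into x ≡ 0 (mod 3): 220·t ≡ 0 − 67 = -67 (mod 3).
    Reduce coefficients mod 3: 1·t ≡ 2 (mod 3).
    So t ≡ 2 (mod 3).
    Then x = 67 + 220·2 = 507, valid modulo lcm(220, 3) = 660: x ≡ 507 (mod 660).
Verify against each original: 507 mod 11 = 1, 507 mod 4 = 3, 507 mod 5 = 2, 507 mod 3 = 0.

x ≡ 507 (mod 660).


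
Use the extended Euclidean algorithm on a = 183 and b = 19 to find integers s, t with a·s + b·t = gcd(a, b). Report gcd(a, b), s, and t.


Euclidean algorithm on (183, 19) — divide until remainder is 0:
  183 = 9 · 19 + 12
  19 = 1 · 12 + 7
  12 = 1 · 7 + 5
  7 = 1 · 5 + 2
  5 = 2 · 2 + 1
  2 = 2 · 1 + 0
gcd(183, 19) = 1.
Track Bezout coefficients alongside the remainders: start with r₀ = 183 = a·1 + b·0 (s = 1, t = 0) and r₁ = 19 = a·0 + b·1 (s = 0, t = 1); each new remainder r_{k+1} = r_{k-1} − q_k·r_k inherits s_{k+1} = s_{k-1} − q_k·s_k, t_{k+1} = t_{k-1} − q_k·t_k, so r_k = a·s_k + b·t_k at every step:
  q = 9: r = 12, s = 1 − 9·0 = 1, t = 0 − 9·1 = -9  (check: 183·1 + 19·(-9) = 12)
  q = 1: r = 7, s = 0 − 1·1 = -1, t = 1 − 1·(-9) = 10  (check: 183·(-1) + 19·10 = 7)
  q = 1: r = 5, s = 1 − 1·(-1) = 2, t = -9 − 1·10 = -19  (check: 183·2 + 19·(-19) = 5)
  q = 1: r = 2, s = -1 − 1·2 = -3, t = 10 − 1·(-19) = 29  (check: 183·(-3) + 19·29 = 2)
  q = 2: r = 1, s = 2 − 2·(-3) = 8, t = -19 − 2·29 = -77  (check: 183·8 + 19·(-77) = 1)
The row with r = 1 (the gcd) gives the Bezout coefficients s = 8, t = -77.
Result: 183 · (8) + 19 · (-77) = 1.

gcd(183, 19) = 1; s = 8, t = -77 (check: 183·8 + 19·(-77) = 1).


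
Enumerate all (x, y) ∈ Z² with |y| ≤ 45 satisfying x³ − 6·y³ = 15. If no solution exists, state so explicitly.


The equation is x³ - 6y³ = 15. For fixed y, x³ = 6·y³ + 15, so a solution requires the RHS to be a perfect cube.
Strategy: iterate y from -45 to 45, compute RHS = 6·y³ + 15, and check whether it is a (positive or negative) perfect cube.
Check small values of y:
  y = 0: RHS = 15 is not a perfect cube.
  y = 1: RHS = 21 is not a perfect cube.
  y = -1: RHS = 9 is not a perfect cube.
  y = 2: RHS = 63 is not a perfect cube.
  y = -2: RHS = -33 is not a perfect cube.
  y = 3: RHS = 177 is not a perfect cube.
  y = -3: RHS = -147 is not a perfect cube.
Continuing the search up to |y| = 45 finds no solutions either.
No (x, y) in the scanned range satisfies the equation.

No integer solutions with |y| ≤ 45.


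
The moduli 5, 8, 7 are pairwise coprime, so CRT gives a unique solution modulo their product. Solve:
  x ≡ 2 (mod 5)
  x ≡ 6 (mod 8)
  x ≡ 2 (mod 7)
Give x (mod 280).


Moduli 5, 8, 7 are pairwise coprime; by CRT there is a unique solution modulo M = 5 · 8 · 7 = 280.
Solve pairwise, accumulating the modulus:
  Start with x ≡ 2 (mod 5).
  Combine with x ≡ 6 (mod 8): since gcd(5, 8) = 1, we get a unique residue mod 40.
    Write x = 2 + 5·t and substitute into x ≡ 6 (mod 8): 5·t ≡ 6 − 2 = 4 (mod 8).
    The inverse of 5 mod 8 is 5 (since 5·5 = 25 = 3·8 + 1), so t ≡ 5·4 = 20 ≡ 4 (mod 8).
    Then x = 2 + 5·4 = 22, valid modulo lcm(5, 8) = 40: x ≡ 22 (mod 40).
  Combine with x ≡ 2 (mod 7): since gcd(40, 7) = 1, we get a unique residue mod 280.
    Write x = 22 + 40·t and substitute into x ≡ 2 (mod 7): 40·t ≡ 2 − 22 = -20 (mod 7).
    Reduce coefficients mod 7: 5·t ≡ 1 (mod 7).
    The inverse of 5 mod 7 is 3 (since 5·3 = 15 = 2·7 + 1), so t ≡ 3·1 = 3 ≡ 3 (mod 7).
    Then x = 22 + 40·3 = 142, valid modulo lcm(40, 7) = 280: x ≡ 142 (mod 280).
Verify: 142 mod 5 = 2 ✓, 142 mod 8 = 6 ✓, 142 mod 7 = 2 ✓.

x ≡ 142 (mod 280).


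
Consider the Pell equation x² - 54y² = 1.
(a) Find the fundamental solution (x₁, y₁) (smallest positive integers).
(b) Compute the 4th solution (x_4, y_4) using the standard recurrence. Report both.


Step 1: Find the fundamental solution (x₁, y₁) of x² - 54y² = 1.
  Expand √54 as a continued fraction. a₀ = ⌊√54⌋ = 7; iterate m_{k+1} = d_k·a_k − m_k, d_{k+1} = (54 − m_{k+1}²)/d_k, a_{k+1} = ⌊(a₀ + m_{k+1})/d_{k+1}⌋ (starting m₀ = 0, d₀ = 1), with convergents p_k = a_k·p_{k-1} + p_{k-2}, q_k = a_k·q_{k-1} + q_{k-2} (p₋₁ = 1, q₋₁ = 0):
  k = 0: a₀ = 7; p₀/q₀ = 7/1; p₀² − 54·q₀² = 49 − 54 = -5.
  k = 1: m = 7, d = 5, a = ⌊(7 + 7)/5⌋ = 2; p/q = (2·7 + 1)/(2·1 + 0) = 15/2; p² − 54·q² = 225 − 216 = 9.
  k = 2: m = 3, d = 9, a = ⌊(7 + 3)/9⌋ = 1; p/q = (1·15 + 7)/(1·2 + 1) = 22/3; p² − 54·q² = 484 − 486 = -2.
  k = 3: m = 6, d = 2, a = ⌊(7 + 6)/2⌋ = 6; p/q = (6·22 + 15)/(6·3 + 2) = 147/20; p² − 54·q² = 21609 − 21600 = 9.
  k = 4: m = 6, d = 9, a = ⌊(7 + 6)/9⌋ = 1; p/q = (1·147 + 22)/(1·20 + 3) = 169/23; p² − 54·q² = 28561 − 28566 = -5.
  k = 5: m = 3, d = 5, a = ⌊(7 + 3)/5⌋ = 2; p/q = (2·169 + 147)/(2·23 + 20) = 485/66; p² − 54·q² = 235225 − 235224 = 1.
  The first convergent with p² − 54·q² = 1 gives the fundamental solution (x₁, y₁) = (485, 66).
Step 2: Apply the recurrence (x_{n+1}, y_{n+1}) = (x₁x_n + 54y₁y_n, x₁y_n + y₁x_n) repeatedly.
  From (x_1, y_1) = (485, 66): x_2 = 485·485 + 54·66·66 = 470449; y_2 = 485·66 + 66·485 = 64020.
  From (x_2, y_2) = (470449, 64020): x_3 = 485·470449 + 54·66·64020 = 456335045; y_3 = 485·64020 + 66·470449 = 62099334.
  From (x_3, y_3) = (456335045, 62099334): x_4 = 485·456335045 + 54·66·62099334 = 442644523201; y_4 = 485·62099334 + 66·456335045 = 60236289960.
Step 3: Verify x_4² - 54·y_4² = 195934173919840627286401 - 195934173919840627286400 = 1 (should be 1). ✓

(x_1, y_1) = (485, 66); (x_4, y_4) = (442644523201, 60236289960).


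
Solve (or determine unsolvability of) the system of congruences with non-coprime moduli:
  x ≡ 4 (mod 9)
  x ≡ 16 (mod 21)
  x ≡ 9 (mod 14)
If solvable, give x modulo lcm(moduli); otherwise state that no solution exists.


Moduli 9, 21, 14 are not pairwise coprime, so CRT works modulo lcm(m_i) when all pairwise compatibility conditions hold.
Pairwise compatibility: gcd(m_i, m_j) must divide a_i - a_j for every pair.
Merge one congruence at a time:
  Start: x ≡ 4 (mod 9).
  Combine with x ≡ 16 (mod 21): gcd(9, 21) = 3; 16 - 4 = 12, which IS divisible by 3, so compatible.
    Write x = 4 + 9·t and substitute into x ≡ 16 (mod 21): 9·t ≡ 16 − 4 = 12 (mod 21).
    Divide the congruence (and modulus) by g = 3: 3·t ≡ 4 (mod 7).
    The inverse of 3 mod 7 is 5 (since 3·5 = 15 = 2·7 + 1), so t ≡ 5·4 = 20 ≡ 6 (mod 7).
    Then x = 4 + 9·6 = 58, valid modulo lcm(9, 21) = 63: x ≡ 58 (mod 63).
  Combine with x ≡ 9 (mod 14): gcd(63, 14) = 7; 9 - 58 = -49, which IS divisible by 7, so compatible.
    Write x = 58 + 63·t and substitute into x ≡ 9 (mod 14): 63·t ≡ 9 − 58 = -49 (mod 14).
    Divide the congruence (and modulus) by g = 7: 9·t ≡ -7 (mod 2).
    Reduce coefficients mod 2: 1·t ≡ 1 (mod 2).
    So t ≡ 1 (mod 2).
    Then x = 58 + 63·1 = 121, valid modulo lcm(63, 14) = 126: x ≡ 121 (mod 126).
Verify: 121 mod 9 = 4, 121 mod 21 = 16, 121 mod 14 = 9.

x ≡ 121 (mod 126).
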